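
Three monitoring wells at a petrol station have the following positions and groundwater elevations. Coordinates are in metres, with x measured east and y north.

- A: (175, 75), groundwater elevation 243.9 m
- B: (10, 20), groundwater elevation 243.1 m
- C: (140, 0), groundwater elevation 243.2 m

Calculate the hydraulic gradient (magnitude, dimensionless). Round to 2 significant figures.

0.0086

Taking A as reference: B−A = (-165, -55, -0.8); C−A = (-35, -75, -0.7).
Solve a·Δx + b·Δy = Δh: det = (-165)·(-75) − (-35)·(-55) = 10450.
∂h/∂x = [(-0.8)·(-75) − (-0.7)·(-55)] / 10450 = +0.002057
∂h/∂y = [(-165)·(-0.7) − (-35)·(-0.8)] / 10450 = +0.008373
|∇h| = √(0.002057² + 0.008373²) = 0.008622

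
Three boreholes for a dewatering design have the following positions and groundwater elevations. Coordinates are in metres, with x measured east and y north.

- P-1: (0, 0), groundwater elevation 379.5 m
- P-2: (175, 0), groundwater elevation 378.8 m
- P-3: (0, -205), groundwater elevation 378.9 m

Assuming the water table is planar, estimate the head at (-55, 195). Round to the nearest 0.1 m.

380.3 m

∂h/∂x = (378.8 − 379.5) / (175 − 0) = -0.004000
∂h/∂y = (378.9 − 379.5) / (-205 − 0) = +0.002927
h(-55, 195) = 379.5 + (-0.004000)·(-55) + (+0.002927)·(195) = 379.5 +0.220 +0.571 = 380.291 m.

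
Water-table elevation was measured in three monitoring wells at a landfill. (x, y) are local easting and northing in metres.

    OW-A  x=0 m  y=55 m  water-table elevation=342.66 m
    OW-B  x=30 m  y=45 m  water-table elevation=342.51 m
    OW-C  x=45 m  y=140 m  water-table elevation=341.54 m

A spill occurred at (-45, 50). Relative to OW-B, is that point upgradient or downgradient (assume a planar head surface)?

upgradient

Taking OW-A as reference: OW-B−OW-A = (30, -10, -0.15); OW-C−OW-A = (45, 85, -1.12).
Determinant of the coordinate differences = 30·85 − 45·(-10) = 3000.
∂h/∂x = [(-0.15)·85 − (-1.12)·(-10)] / 3000 = -0.007983
∂h/∂y = [30·(-1.12) − 45·(-0.15)] / 3000 = -0.008950
Head at (-45, 50) = 342.66 + (-0.007983)·(-45) + (-0.008950)·(-5) = 343.06 m.
That is higher than the 342.51 m at OW-B, so the point is upgradient.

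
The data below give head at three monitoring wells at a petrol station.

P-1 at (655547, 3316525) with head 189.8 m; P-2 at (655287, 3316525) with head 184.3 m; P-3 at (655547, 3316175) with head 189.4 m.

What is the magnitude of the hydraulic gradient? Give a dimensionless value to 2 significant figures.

∂h/∂x = (184.3 − 189.8) / (655287 − 655547) = +0.02115
∂h/∂y = (189.4 − 189.8) / (3316175 − 3316525) = +0.001143
|∇h| = √(0.02115² + 0.001143²) = 0.02118

0.021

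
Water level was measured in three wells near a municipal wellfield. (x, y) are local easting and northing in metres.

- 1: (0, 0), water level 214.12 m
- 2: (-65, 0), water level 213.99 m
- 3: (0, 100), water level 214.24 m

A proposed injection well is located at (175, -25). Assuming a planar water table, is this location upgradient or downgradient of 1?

upgradient

∂h/∂x = (213.99 − 214.12) / (-65 − 0) = +0.002000
∂h/∂y = (214.24 − 214.12) / (100 − 0) = +0.001200
Head at (175, -25) = 214.12 + (+0.002000)·(175) + (+0.001200)·(-25) = 214.44 m.
That is higher than the 214.12 m at 1, so the point is upgradient.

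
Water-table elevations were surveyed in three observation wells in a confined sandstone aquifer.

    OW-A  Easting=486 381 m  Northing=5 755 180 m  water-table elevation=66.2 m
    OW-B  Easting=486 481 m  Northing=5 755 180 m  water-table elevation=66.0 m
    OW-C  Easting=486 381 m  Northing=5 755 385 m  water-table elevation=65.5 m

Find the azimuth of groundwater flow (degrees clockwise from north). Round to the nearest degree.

030°

∂h/∂x = (66.0 − 66.2) / (486481 − 486381) = -0.002000
∂h/∂y = (65.5 − 66.2) / (5755385 − 5755180) = -0.003415
Flow direction (−∇h) has components (+0.002000 E, +0.003415 N).
Azimuth = atan2(E, N) = atan2(+0.002000, +0.003415) = 30.4° ≈ 030°.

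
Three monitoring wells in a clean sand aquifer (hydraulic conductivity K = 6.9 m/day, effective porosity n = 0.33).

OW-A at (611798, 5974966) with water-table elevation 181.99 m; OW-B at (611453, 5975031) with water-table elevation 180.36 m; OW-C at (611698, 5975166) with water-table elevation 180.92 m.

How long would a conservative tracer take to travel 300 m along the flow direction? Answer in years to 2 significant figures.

7.5 years

Three-point gradient (reference OW-A): Δ to OW-B = (-345, 65, -1.63), Δ to OW-C = (-100, 200, -1.07).
∂h/∂x = +0.004103, ∂h/∂y = -0.003298 (det = -62500).
|∇h| = √(0.004103² + -0.003298²) = 0.005264
Seepage velocity v = K·i/n = 6.9 × 0.005264 / 0.33 = 0.1101 m/day.
t = 300 / 0.1101 = 2725 days = 7.46 years.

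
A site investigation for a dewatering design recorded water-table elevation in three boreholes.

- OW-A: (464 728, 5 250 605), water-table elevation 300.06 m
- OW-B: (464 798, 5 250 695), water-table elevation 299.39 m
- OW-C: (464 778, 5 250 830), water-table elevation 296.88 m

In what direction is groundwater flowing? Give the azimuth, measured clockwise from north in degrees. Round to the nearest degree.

324°

With h = a·x + b·y + c and OW-A as origin, the differences give:
  70·a + 90·b = -0.67
  50·a + 225·b = -3.18
Eliminate b (×225 and ×90, subtract): 11250·a = 135.450 → a = ∂h/∂x = +0.01204
Back-substitute: b = ∂h/∂y = -0.01681.
Flow direction (−∇h) has components (-0.01204 E, +0.01681 N).
Azimuth = atan2(E, N) = atan2(-0.01204, +0.01681) = 324.4° ≈ 324°.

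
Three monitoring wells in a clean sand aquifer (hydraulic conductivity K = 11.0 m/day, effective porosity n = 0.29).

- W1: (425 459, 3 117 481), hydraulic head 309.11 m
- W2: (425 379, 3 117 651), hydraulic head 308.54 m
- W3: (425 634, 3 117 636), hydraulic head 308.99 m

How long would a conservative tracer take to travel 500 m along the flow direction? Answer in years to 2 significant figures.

Taking W1 as reference: W2−W1 = (-80, 170, -0.57); W3−W1 = (175, 155, -0.12).
Solve a·Δx + b·Δy = Δh: det = (-80)·155 − 175·170 = -42150.
∂h/∂x = [(-0.57)·155 − (-0.12)·170] / -42150 = +0.001612
∂h/∂y = [(-80)·(-0.12) − 175·(-0.57)] / -42150 = -0.002594
|∇h| = √(0.001612² + -0.002594²) = 0.003054
Seepage velocity v = K·i/n = 11.0 × 0.003054 / 0.29 = 0.1158 m/day.
t = 500 / 0.1158 = 4318 days = 11.8 years.

12 years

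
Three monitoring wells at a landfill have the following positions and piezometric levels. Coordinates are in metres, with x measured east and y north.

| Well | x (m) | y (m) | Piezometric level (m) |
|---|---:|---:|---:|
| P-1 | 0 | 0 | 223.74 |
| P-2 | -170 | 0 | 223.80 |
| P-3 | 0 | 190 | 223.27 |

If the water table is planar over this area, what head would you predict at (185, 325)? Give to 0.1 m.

222.9 m

∂h/∂x = (223.80 − 223.74) / (-170 − 0) = -0.0003529
∂h/∂y = (223.27 − 223.74) / (190 − 0) = -0.002474
h(185, 325) = 223.74 + (-0.0003529)·(185) + (-0.002474)·(325) = 223.74 -0.065 -0.804 = 222.871 m.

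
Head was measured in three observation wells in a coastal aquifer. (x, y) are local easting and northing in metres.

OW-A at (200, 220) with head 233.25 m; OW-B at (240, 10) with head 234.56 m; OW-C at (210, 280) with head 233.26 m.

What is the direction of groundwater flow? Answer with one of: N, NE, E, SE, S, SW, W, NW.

Taking OW-A as reference: OW-B−OW-A = (40, -210, +1.31); OW-C−OW-A = (10, 60, +0.01).
Determinant of the coordinate differences = 40·60 − 10·(-210) = 4500.
∂h/∂x = [(+1.31)·60 − (+0.01)·(-210)] / 4500 = +0.01793
∂h/∂y = [40·(+0.01) − 10·(+1.31)] / 4500 = -0.002822
Flow = −∇h = (-0.01793 east, +0.002822 north), which points west.

W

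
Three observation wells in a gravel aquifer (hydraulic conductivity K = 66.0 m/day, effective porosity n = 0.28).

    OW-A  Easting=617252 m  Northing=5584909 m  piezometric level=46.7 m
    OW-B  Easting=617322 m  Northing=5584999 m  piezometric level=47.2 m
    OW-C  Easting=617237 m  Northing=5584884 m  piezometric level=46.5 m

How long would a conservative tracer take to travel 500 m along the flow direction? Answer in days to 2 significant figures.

100 days

Differences from OW-A: to OW-B (Δx, Δy, Δh) = (70, 90, +0.5); to OW-C = (-15, -25, -0.2).
Determinant of the coordinate differences = 70·(-25) − (-15)·90 = -400.
∂h/∂x = [(+0.5)·(-25) − (-0.2)·90] / -400 = -0.01375
∂h/∂y = [70·(-0.2) − (-15)·(+0.5)] / -400 = +0.01625
|∇h| = √(-0.01375² + 0.01625²) = 0.02129
Seepage velocity v = K·i/n = 66.0 × 0.02129 / 0.28 = 5.018 m/day.
t = 500 / 5.018 = 99.64 days.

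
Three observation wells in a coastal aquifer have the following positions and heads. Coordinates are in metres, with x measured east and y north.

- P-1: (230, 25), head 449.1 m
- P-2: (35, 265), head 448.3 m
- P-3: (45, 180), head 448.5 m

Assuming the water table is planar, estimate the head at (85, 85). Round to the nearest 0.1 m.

448.8 m

Differences from P-1: to P-2 (Δx, Δy, Δh) = (-195, 240, -0.8); to P-3 = (-185, 155, -0.6).
Solve a·Δx + b·Δy = Δh: det = (-195)·155 − (-185)·240 = 14175.
∂h/∂x = [(-0.8)·155 − (-0.6)·240] / 14175 = +0.001411
∂h/∂y = [(-195)·(-0.6) − (-185)·(-0.8)] / 14175 = -0.002187
h(85, 85) = 449.1 + (+0.001411)·(-145) + (-0.002187)·(60) = 449.1 -0.205 -0.131 = 448.764 m.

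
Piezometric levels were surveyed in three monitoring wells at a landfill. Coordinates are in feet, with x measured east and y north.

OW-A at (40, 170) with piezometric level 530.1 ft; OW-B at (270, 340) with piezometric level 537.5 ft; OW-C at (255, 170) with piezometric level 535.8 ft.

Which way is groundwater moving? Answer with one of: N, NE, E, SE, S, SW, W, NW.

W

With h = a·x + b·y + c and OW-A as origin, the differences give:
  230·a + 170·b = +7.4
  215·a + 0·b = +5.7
Eliminate b (×0 and ×170, subtract): -36550·a = -969.00 → a = ∂h/∂x = +0.02651
Back-substitute: b = ∂h/∂y = +0.007661.
Flow = −∇h = (-0.02651 east, -0.007661 north), which points west.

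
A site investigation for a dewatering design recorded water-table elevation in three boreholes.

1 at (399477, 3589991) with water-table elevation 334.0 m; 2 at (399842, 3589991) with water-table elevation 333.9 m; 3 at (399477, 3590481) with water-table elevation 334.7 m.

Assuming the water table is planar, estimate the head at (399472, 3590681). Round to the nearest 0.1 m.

335.0 m

∂h/∂x = (333.9 − 334.0) / (399842 − 399477) = -0.0002740
∂h/∂y = (334.7 − 334.0) / (3590481 − 3589991) = +0.001429
h(399472, 3590681) = 334.0 + (-0.0002740)·(-5) + (+0.001429)·(690) = 334.0 +0.001 +0.986 = 334.987 m.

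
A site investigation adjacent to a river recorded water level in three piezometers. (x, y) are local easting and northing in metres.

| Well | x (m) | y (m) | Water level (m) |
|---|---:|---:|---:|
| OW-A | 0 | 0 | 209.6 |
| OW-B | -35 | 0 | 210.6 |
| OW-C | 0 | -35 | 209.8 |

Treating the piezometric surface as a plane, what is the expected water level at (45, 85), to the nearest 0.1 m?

207.8 m

∂h/∂x = (210.6 − 209.6) / (-35 − 0) = -0.02857
∂h/∂y = (209.8 − 209.6) / (-35 − 0) = -0.005714
h(45, 85) = 209.6 + (-0.02857)·(45) + (-0.005714)·(85) = 209.6 -1.286 -0.486 = 207.829 m.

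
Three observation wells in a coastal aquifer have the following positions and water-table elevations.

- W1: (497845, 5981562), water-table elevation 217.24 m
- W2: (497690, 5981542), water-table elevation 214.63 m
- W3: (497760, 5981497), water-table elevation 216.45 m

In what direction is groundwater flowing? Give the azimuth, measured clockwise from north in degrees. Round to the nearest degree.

303°

Taking W1 as reference: W2−W1 = (-155, -20, -2.61); W3−W1 = (-85, -65, -0.79).
Determinant of the coordinate differences = (-155)·(-65) − (-85)·(-20) = 8375.
∂h/∂x = [(-2.61)·(-65) − (-0.79)·(-20)] / 8375 = +0.01837
∂h/∂y = [(-155)·(-0.79) − (-85)·(-2.61)] / 8375 = -0.01187
Flow direction (−∇h) has components (-0.01837 E, +0.01187 N).
Azimuth = atan2(E, N) = atan2(-0.01837, +0.01187) = 302.9° ≈ 303°.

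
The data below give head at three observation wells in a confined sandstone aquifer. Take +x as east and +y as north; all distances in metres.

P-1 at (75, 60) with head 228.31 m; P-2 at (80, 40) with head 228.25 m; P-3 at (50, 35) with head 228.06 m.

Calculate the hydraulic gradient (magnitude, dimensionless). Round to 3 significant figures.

Taking P-1 as reference: P-2−P-1 = (5, -20, -0.06); P-3−P-1 = (-25, -25, -0.25).
Solve a·Δx + b·Δy = Δh: det = 5·(-25) − (-25)·(-20) = -625.
∂h/∂x = [(-0.06)·(-25) − (-0.25)·(-20)] / -625 = +0.005600
∂h/∂y = [5·(-0.25) − (-25)·(-0.06)] / -625 = +0.004400
|∇h| = √(0.005600² + 0.004400²) = 0.007122

0.00712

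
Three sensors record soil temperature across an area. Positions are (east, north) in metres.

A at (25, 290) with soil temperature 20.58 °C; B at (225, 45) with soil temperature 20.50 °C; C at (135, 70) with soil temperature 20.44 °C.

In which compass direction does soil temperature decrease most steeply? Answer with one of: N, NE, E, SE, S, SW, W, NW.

SW

Three-point gradient (reference A): Δ to B = (200, -245, -0.08), Δ to C = (110, -220, -0.14).
∂T/∂x = +0.0009795, ∂T/∂y = +0.001126 (det = -17050).
Steepest decrease is along −∇f = (-0.0009795 E, -0.001126 N) → southwest.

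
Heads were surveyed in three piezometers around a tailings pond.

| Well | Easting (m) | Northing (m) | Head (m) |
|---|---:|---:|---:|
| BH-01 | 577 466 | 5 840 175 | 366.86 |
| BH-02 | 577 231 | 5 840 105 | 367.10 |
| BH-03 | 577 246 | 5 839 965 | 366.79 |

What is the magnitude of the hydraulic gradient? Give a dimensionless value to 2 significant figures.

0.0026

Differences from BH-01: to BH-02 (Δx, Δy, Δh) = (-235, -70, +0.24); to BH-03 = (-220, -210, -0.07).
Solve a·Δx + b·Δy = Δh: det = (-235)·(-210) − (-220)·(-70) = 33950.
∂h/∂x = [(+0.24)·(-210) − (-0.07)·(-70)] / 33950 = -0.001629
∂h/∂y = [(-235)·(-0.07) − (-220)·(+0.24)] / 33950 = +0.002040
|∇h| = √(-0.001629² + 0.002040²) = 0.002611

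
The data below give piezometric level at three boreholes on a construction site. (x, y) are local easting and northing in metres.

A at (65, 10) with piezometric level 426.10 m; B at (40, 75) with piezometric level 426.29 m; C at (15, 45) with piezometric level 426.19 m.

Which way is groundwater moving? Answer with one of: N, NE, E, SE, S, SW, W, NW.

Taking A as reference: B−A = (-25, 65, +0.19); C−A = (-50, 35, +0.09).
Solve a·Δx + b·Δy = Δh: det = (-25)·35 − (-50)·65 = 2375.
∂h/∂x = [(+0.19)·35 − (+0.09)·65] / 2375 = +0.0003368
∂h/∂y = [(-25)·(+0.09) − (-50)·(+0.19)] / 2375 = +0.003053
Flow = −∇h = (-0.0003368 east, -0.003053 north), which points south.

S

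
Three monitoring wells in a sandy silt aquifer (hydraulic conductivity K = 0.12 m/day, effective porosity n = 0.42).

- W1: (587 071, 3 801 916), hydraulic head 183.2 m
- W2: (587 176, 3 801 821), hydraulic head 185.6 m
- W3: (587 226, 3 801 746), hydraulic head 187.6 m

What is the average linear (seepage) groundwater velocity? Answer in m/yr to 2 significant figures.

3.0 m/yr

Differences from W1: to W2 (Δx, Δy, Δh) = (105, -95, +2.4); to W3 = (155, -170, +4.4).
Solve a·Δx + b·Δy = Δh: det = 105·(-170) − 155·(-95) = -3125.
∂h/∂x = [(+2.4)·(-170) − (+4.4)·(-95)] / -3125 = -0.003200
∂h/∂y = [105·(+4.4) − 155·(+2.4)] / -3125 = -0.02880
|∇h| = √(-0.003200² + -0.02880²) = 0.02898
Seepage velocity v = K·i/n = 0.12 × 0.02898 / 0.42 = 0.00828 m/day = 3.024 m/yr.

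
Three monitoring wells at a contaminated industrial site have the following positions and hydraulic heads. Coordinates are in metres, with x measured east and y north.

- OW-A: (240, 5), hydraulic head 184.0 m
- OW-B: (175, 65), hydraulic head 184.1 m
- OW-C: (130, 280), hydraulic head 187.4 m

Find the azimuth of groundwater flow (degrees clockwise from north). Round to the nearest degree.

With h = a·x + b·y + c and OW-A as origin, the differences give:
  (-65)·a + 60·b = +0.1
  (-110)·a + 275·b = +3.4
Eliminate b (×275 and ×60, subtract): -11275·a = -176.50 → a = ∂h/∂x = +0.01565
Back-substitute: b = ∂h/∂y = +0.01863.
Flow direction (−∇h) has components (-0.01565 E, -0.01863 N).
Azimuth = atan2(E, N) = atan2(-0.01565, -0.01863) = 220.0° ≈ 220°.

220°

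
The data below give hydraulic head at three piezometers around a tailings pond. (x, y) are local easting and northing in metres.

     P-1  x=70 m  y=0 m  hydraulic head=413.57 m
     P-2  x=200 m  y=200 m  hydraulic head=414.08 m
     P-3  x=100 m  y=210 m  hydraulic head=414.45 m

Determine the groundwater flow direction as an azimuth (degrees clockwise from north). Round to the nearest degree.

145°

With h = a·x + b·y + c and P-1 as origin, the differences give:
  130·a + 200·b = +0.51
  30·a + 210·b = +0.88
Eliminate b (×210 and ×200, subtract): 21300·a = -68.900 → a = ∂h/∂x = -0.003235
Back-substitute: b = ∂h/∂y = +0.004653.
Flow direction (−∇h) has components (+0.003235 E, -0.004653 N).
Azimuth = atan2(E, N) = atan2(+0.003235, -0.004653) = 145.2° ≈ 145°.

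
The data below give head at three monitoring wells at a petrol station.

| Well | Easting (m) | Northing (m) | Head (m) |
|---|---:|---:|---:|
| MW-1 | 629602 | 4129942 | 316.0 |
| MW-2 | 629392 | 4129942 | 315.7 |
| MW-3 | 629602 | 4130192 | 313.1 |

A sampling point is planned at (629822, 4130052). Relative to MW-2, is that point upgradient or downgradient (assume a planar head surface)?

downgradient

∂h/∂x = (315.7 − 316.0) / (629392 − 629602) = +0.001429
∂h/∂y = (313.1 − 316.0) / (4130192 − 4129942) = -0.01160
Head at (629822, 4130052) = 316.0 + (+0.001429)·(220) + (-0.01160)·(110) = 315.04 m.
That is lower than the 315.7 m at MW-2, so the point is downgradient.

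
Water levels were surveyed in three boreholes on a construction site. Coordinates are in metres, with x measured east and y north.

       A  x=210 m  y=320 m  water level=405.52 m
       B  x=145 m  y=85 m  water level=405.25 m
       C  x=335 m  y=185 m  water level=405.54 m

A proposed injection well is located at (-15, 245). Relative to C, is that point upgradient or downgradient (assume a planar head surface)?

Taking A as reference: B−A = (-65, -235, -0.27); C−A = (125, -135, +0.02).
Solve a·Δx + b·Δy = Δh: det = (-65)·(-135) − 125·(-235) = 38150.
∂h/∂x = [(-0.27)·(-135) − (+0.02)·(-235)] / 38150 = +0.001079
∂h/∂y = [(-65)·(+0.02) − 125·(-0.27)] / 38150 = +0.0008506
Head at (-15, 245) = 405.52 + (+0.001079)·(-225) + (+0.0008506)·(-75) = 405.21 m.
That is lower than the 405.54 m at C, so the point is downgradient.

downgradient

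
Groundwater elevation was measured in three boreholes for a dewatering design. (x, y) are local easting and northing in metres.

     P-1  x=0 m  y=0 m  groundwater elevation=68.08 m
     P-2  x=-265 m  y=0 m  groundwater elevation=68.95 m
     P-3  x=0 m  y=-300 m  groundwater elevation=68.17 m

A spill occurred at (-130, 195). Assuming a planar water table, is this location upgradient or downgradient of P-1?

∂h/∂x = (68.95 − 68.08) / (-265 − 0) = -0.003283
∂h/∂y = (68.17 − 68.08) / (-300 − 0) = -0.0003000
Head at (-130, 195) = 68.08 + (-0.003283)·(-130) + (-0.0003000)·(195) = 68.45 m.
That is higher than the 68.08 m at P-1, so the point is upgradient.

upgradient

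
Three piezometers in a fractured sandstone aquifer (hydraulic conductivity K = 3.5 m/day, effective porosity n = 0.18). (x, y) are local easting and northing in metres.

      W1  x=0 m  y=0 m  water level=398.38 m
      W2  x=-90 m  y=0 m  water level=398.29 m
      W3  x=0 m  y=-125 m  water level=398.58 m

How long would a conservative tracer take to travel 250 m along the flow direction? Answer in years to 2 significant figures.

19 years

∂h/∂x = (398.29 − 398.38) / (-90 − 0) = +0.0010000
∂h/∂y = (398.58 − 398.38) / (-125 − 0) = -0.001600
|∇h| = √(0.0010000² + -0.001600²) = 0.001887
Seepage velocity v = K·i/n = 3.5 × 0.001887 / 0.18 = 0.03669 m/day.
t = 250 / 0.03669 = 6814 days = 18.7 years.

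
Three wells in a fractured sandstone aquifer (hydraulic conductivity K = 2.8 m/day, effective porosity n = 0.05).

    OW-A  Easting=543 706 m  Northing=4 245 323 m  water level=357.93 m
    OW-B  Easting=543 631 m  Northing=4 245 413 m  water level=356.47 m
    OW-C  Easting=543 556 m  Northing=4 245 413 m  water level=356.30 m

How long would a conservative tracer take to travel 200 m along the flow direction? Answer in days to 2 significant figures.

250 days

Taking OW-A as reference: OW-B−OW-A = (-75, 90, -1.46); OW-C−OW-A = (-150, 90, -1.63).
Determinant of the coordinate differences = (-75)·90 − (-150)·90 = 6750.
∂h/∂x = [(-1.46)·90 − (-1.63)·90] / 6750 = +0.002267
∂h/∂y = [(-75)·(-1.63) − (-150)·(-1.46)] / 6750 = -0.01433
|∇h| = √(0.002267² + -0.01433²) = 0.01451
Seepage velocity v = K·i/n = 2.8 × 0.01451 / 0.05 = 0.8126 m/day.
t = 200 / 0.8126 = 246.1 days.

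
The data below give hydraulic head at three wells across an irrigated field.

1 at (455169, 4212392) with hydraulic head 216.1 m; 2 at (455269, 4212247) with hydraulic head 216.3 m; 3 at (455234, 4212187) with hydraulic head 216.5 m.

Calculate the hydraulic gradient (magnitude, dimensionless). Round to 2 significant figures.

With h = a·x + b·y + c and 1 as origin, the differences give:
  100·a + (-145)·b = +0.2
  65·a + (-205)·b = +0.4
Eliminate b (×(-205) and ×(-145), subtract): -11075·a = 17.00 → a = ∂h/∂x = -0.001535
Back-substitute: b = ∂h/∂y = -0.002438.
|∇h| = √(-0.001535² + -0.002438²) = 0.002881

0.0029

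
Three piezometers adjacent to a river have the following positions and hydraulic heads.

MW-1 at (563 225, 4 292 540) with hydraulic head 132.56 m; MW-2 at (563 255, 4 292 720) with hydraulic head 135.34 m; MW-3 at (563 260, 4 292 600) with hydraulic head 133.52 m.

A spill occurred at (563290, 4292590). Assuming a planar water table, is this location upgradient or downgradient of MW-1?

Three-point gradient (reference MW-1): Δ to MW-2 = (30, 180, +2.78), Δ to MW-3 = (35, 60, +0.96).
∂h/∂x = +0.001333, ∂h/∂y = +0.01522 (det = -4500).
Head at (563290, 4292590) = 132.56 + (+0.001333)·(65) + (+0.01522)·(50) = 133.41 m.
That is higher than the 132.56 m at MW-1, so the point is upgradient.

upgradient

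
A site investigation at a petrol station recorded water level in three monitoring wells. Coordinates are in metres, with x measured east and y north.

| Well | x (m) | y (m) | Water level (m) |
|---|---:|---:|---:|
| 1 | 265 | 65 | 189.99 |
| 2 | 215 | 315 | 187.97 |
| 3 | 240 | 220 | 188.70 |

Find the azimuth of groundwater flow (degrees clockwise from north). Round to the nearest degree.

Differences from 1: to 2 (Δx, Δy, Δh) = (-50, 250, -2.02); to 3 = (-25, 155, -1.29).
Solve a·Δx + b·Δy = Δh: det = (-50)·155 − (-25)·250 = -1500.
∂h/∂x = [(-2.02)·155 − (-1.29)·250] / -1500 = -0.006267
∂h/∂y = [(-50)·(-1.29) − (-25)·(-2.02)] / -1500 = -0.009333
Flow direction (−∇h) has components (+0.006267 E, +0.009333 N).
Azimuth = atan2(E, N) = atan2(+0.006267, +0.009333) = 33.9° ≈ 034°.

034°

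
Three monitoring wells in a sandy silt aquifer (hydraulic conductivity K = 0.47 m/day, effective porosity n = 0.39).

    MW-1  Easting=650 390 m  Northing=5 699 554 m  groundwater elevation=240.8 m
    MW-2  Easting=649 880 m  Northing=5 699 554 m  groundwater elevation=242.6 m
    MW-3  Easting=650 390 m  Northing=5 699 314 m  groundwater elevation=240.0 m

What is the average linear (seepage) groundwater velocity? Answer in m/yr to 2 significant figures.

2.1 m/yr

∂h/∂x = (242.6 − 240.8) / (649880 − 650390) = -0.003529
∂h/∂y = (240.0 − 240.8) / (5699314 − 5699554) = +0.003333
|∇h| = √(-0.003529² + 0.003333²) = 0.004854
Seepage velocity v = K·i/n = 0.47 × 0.004854 / 0.39 = 0.00585 m/day = 2.137 m/yr.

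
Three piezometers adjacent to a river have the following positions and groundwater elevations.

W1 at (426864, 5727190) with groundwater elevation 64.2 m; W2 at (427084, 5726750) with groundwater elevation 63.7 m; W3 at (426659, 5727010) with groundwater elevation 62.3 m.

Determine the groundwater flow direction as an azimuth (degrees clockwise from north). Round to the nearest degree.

Taking W1 as reference: W2−W1 = (220, -440, -0.5); W3−W1 = (-205, -180, -1.9).
Solve a·Δx + b·Δy = Δh: det = 220·(-180) − (-205)·(-440) = -129800.
∂h/∂x = [(-0.5)·(-180) − (-1.9)·(-440)] / -129800 = +0.005747
∂h/∂y = [220·(-1.9) − (-205)·(-0.5)] / -129800 = +0.004010
Flow direction (−∇h) has components (-0.005747 E, -0.004010 N).
Azimuth = atan2(E, N) = atan2(-0.005747, -0.004010) = 235.1° ≈ 235°.

235°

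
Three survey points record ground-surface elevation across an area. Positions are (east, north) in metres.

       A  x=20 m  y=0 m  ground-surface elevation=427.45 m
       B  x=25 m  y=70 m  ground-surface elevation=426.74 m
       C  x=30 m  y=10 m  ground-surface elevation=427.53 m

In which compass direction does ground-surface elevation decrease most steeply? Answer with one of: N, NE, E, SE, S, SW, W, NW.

NW

With z = a·x + b·y + c and A as origin, the differences give:
  5·a + 70·b = -0.71
  10·a + 10·b = +0.08
Eliminate b (×10 and ×70, subtract): -650·a = -12.700 → a = ∂z/∂x = +0.01954
Back-substitute: b = ∂z/∂y = -0.01154.
Steepest decrease is along −∇f = (-0.01954 E, +0.01154 N) → northwest.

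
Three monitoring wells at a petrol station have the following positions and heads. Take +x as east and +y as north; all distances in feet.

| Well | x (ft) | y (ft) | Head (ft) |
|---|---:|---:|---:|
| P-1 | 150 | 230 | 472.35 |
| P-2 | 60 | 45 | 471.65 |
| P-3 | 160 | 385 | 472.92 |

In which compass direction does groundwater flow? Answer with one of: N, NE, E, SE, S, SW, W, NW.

S

Taking P-1 as reference: P-2−P-1 = (-90, -185, -0.70); P-3−P-1 = (10, 155, +0.57).
Determinant of the coordinate differences = (-90)·155 − 10·(-185) = -12100.
∂h/∂x = [(-0.70)·155 − (+0.57)·(-185)] / -12100 = +0.0002521
∂h/∂y = [(-90)·(+0.57) − 10·(-0.70)] / -12100 = +0.003661
Flow = −∇h = (-0.0002521 east, -0.003661 north), which points south.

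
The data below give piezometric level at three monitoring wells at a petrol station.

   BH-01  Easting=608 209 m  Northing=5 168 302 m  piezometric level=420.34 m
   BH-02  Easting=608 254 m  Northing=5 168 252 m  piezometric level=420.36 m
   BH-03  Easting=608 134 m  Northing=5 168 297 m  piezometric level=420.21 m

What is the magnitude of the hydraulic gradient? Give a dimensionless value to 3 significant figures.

With h = a·x + b·y + c and BH-01 as origin, the differences give:
  45·a + (-50)·b = +0.02
  (-75)·a + (-5)·b = -0.13
Eliminate b (×(-5) and ×(-50), subtract): -3975·a = -6.600 → a = ∂h/∂x = +0.001660
Back-substitute: b = ∂h/∂y = +0.001094.
|∇h| = √(0.001660² + 0.001094²) = 0.001988

0.00199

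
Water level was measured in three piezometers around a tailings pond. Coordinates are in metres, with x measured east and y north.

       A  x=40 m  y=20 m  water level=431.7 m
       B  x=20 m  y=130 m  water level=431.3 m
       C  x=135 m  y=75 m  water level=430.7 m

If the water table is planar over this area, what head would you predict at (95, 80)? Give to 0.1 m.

431.0 m

With h = a·x + b·y + c and A as origin, the differences give:
  (-20)·a + 110·b = -0.4
  95·a + 55·b = -1.0
Eliminate b (×55 and ×110, subtract): -11550·a = 88.00 → a = ∂h/∂x = -0.007619
Back-substitute: b = ∂h/∂y = -0.005022.
h(95, 80) = 431.7 + (-0.007619)·(55) + (-0.005022)·(60) = 431.7 -0.419 -0.301 = 430.980 m.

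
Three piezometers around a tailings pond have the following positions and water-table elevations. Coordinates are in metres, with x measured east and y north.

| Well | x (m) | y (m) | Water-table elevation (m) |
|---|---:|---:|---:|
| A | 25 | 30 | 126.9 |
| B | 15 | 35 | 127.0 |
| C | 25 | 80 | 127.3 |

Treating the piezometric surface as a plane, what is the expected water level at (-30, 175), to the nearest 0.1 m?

128.4 m

Differences from A: to B (Δx, Δy, Δh) = (-10, 5, +0.1); to C = (0, 50, +0.4).
Determinant of the coordinate differences = (-10)·50 − 0·5 = -500.
∂h/∂x = [(+0.1)·50 − (+0.4)·5] / -500 = -0.006000
∂h/∂y = [(-10)·(+0.4) − 0·(+0.1)] / -500 = +0.008000
h(-30, 175) = 126.9 + (-0.006000)·(-55) + (+0.008000)·(145) = 126.9 +0.330 +1.160 = 128.390 m.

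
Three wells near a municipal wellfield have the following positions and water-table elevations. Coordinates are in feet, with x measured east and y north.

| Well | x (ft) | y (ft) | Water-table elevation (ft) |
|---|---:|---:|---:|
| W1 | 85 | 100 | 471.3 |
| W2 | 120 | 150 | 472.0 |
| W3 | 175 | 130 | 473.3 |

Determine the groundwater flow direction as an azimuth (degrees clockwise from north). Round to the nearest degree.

275°

Three-point gradient (reference W1): Δ to W2 = (35, 50, +0.7), Δ to W3 = (90, 30, +2.0).
∂h/∂x = +0.02290, ∂h/∂y = -0.002029 (det = -3450).
Flow direction (−∇h) has components (-0.02290 E, +0.002029 N).
Azimuth = atan2(E, N) = atan2(-0.02290, +0.002029) = 275.1° ≈ 275°.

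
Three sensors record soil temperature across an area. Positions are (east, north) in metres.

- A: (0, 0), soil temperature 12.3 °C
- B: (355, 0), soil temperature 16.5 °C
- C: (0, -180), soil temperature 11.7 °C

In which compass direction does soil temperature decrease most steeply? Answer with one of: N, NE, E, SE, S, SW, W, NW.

∂T/∂x = (16.5 − 12.3) / (355 − 0) = +0.01183
∂T/∂y = (11.7 − 12.3) / (-180 − 0) = +0.003333
Steepest decrease is along −∇f = (-0.01183 E, -0.003333 N) → west.

W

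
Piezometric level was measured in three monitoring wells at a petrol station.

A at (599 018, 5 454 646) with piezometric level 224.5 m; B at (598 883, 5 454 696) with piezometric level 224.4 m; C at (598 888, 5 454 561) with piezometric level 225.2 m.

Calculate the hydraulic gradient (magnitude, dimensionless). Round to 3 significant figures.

0.00616

Taking A as reference: B−A = (-135, 50, -0.1); C−A = (-130, -85, +0.7).
Solve a·Δx + b·Δy = Δh: det = (-135)·(-85) − (-130)·50 = 17975.
∂h/∂x = [(-0.1)·(-85) − (+0.7)·50] / 17975 = -0.001474
∂h/∂y = [(-135)·(+0.7) − (-130)·(-0.1)] / 17975 = -0.005981
|∇h| = √(-0.001474² + -0.005981²) = 0.00616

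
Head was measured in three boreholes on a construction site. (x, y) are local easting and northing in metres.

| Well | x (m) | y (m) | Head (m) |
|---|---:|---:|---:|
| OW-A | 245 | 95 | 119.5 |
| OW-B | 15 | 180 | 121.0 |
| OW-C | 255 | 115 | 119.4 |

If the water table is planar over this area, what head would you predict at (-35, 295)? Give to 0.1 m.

121.2 m

With h = a·x + b·y + c and OW-A as origin, the differences give:
  (-230)·a + 85·b = +1.5
  10·a + 20·b = -0.1
Eliminate b (×20 and ×85, subtract): -5450·a = 38.50 → a = ∂h/∂x = -0.007064
Back-substitute: b = ∂h/∂y = -0.001468.
h(-35, 295) = 119.5 + (-0.007064)·(-280) + (-0.001468)·(200) = 119.5 +1.978 -0.294 = 121.184 m.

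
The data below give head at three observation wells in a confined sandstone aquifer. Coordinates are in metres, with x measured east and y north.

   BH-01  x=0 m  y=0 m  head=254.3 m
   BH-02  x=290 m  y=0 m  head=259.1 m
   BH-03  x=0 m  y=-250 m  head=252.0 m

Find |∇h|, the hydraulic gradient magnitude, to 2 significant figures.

∂h/∂x = (259.1 − 254.3) / (290 − 0) = +0.01655
∂h/∂y = (252.0 − 254.3) / (-250 − 0) = +0.009200
|∇h| = √(0.01655² + 0.009200²) = 0.01894

0.019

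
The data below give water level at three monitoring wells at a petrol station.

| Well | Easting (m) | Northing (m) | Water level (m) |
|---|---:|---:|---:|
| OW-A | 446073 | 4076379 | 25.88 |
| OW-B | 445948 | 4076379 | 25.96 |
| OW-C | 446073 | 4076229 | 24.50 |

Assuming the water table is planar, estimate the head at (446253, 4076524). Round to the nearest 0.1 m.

∂h/∂x = (25.96 − 25.88) / (445948 − 446073) = -0.0006400
∂h/∂y = (24.50 − 25.88) / (4076229 − 4076379) = +0.009200
h(446253, 4076524) = 25.88 + (-0.0006400)·(180) + (+0.009200)·(145) = 25.88 -0.115 +1.334 = 27.099 m.

27.1 m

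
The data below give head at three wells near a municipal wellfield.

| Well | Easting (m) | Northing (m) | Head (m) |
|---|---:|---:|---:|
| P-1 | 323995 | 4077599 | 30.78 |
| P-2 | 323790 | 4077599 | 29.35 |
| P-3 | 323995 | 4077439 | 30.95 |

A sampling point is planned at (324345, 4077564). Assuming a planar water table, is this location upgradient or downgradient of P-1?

∂h/∂x = (29.35 − 30.78) / (323790 − 323995) = +0.006976
∂h/∂y = (30.95 − 30.78) / (4077439 − 4077599) = -0.001062
Head at (324345, 4077564) = 30.78 + (+0.006976)·(350) + (-0.001062)·(-35) = 33.26 m.
That is higher than the 30.78 m at P-1, so the point is upgradient.

upgradient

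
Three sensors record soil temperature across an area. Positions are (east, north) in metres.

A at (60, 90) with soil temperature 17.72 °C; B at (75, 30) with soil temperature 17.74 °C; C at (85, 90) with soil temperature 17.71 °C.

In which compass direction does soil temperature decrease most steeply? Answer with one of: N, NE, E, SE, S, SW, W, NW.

Differences from A: to B (Δx, Δy, Δh) = (15, -60, +0.02); to C = (25, 0, -0.01).
Solve a·Δx + b·Δy = ΔT: det = 15·0 − 25·(-60) = 1500.
∂T/∂x = [(+0.02)·0 − (-0.01)·(-60)] / 1500 = -0.0004000
∂T/∂y = [15·(-0.01) − 25·(+0.02)] / 1500 = -0.0004333
Steepest decrease is along −∇f = (+0.0004000 E, +0.0004333 N) → northeast.

NE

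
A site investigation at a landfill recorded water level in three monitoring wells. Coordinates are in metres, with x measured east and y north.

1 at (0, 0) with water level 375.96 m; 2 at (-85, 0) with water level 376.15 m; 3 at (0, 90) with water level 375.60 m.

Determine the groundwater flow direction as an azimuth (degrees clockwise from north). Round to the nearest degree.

∂h/∂x = (376.15 − 375.96) / (-85 − 0) = -0.002235
∂h/∂y = (375.60 − 375.96) / (90 − 0) = -0.004000
Flow direction (−∇h) has components (+0.002235 E, +0.004000 N).
Azimuth = atan2(E, N) = atan2(+0.002235, +0.004000) = 29.2° ≈ 029°.

029°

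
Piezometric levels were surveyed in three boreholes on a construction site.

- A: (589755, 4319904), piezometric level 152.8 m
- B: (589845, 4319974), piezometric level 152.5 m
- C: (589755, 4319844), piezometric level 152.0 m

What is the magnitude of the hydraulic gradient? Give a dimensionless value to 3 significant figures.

Taking A as reference: B−A = (90, 70, -0.3); C−A = (0, -60, -0.8).
Solve a·Δx + b·Δy = Δh: det = 90·(-60) − 0·70 = -5400.
∂h/∂x = [(-0.3)·(-60) − (-0.8)·70] / -5400 = -0.01370
∂h/∂y = [90·(-0.8) − 0·(-0.3)] / -5400 = +0.01333
|∇h| = √(-0.01370² + 0.01333²) = 0.01911

0.0191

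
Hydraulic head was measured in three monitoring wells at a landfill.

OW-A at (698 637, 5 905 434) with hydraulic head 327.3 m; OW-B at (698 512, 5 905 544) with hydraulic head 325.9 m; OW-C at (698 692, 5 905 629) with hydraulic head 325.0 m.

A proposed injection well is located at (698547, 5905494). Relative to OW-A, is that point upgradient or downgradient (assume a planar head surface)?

downgradient

Taking OW-A as reference: OW-B−OW-A = (-125, 110, -1.4); OW-C−OW-A = (55, 195, -2.3).
Solve a·Δx + b·Δy = Δh: det = (-125)·195 − 55·110 = -30425.
∂h/∂x = [(-1.4)·195 − (-2.3)·110] / -30425 = +0.0006574
∂h/∂y = [(-125)·(-2.3) − 55·(-1.4)] / -30425 = -0.01198
Head at (698547, 5905494) = 327.3 + (+0.0006574)·(-90) + (-0.01198)·(60) = 326.52 m.
That is lower than the 327.3 m at OW-A, so the point is downgradient.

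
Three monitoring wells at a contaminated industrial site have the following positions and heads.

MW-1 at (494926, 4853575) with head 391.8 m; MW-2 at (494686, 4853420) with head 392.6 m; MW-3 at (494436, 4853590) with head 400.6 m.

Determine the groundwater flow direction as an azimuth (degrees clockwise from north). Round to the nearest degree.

141°

Taking MW-1 as reference: MW-2−MW-1 = (-240, -155, +0.8); MW-3−MW-1 = (-490, 15, +8.8).
Solve a·Δx + b·Δy = Δh: det = (-240)·15 − (-490)·(-155) = -79550.
∂h/∂x = [(+0.8)·15 − (+8.8)·(-155)] / -79550 = -0.01730
∂h/∂y = [(-240)·(+8.8) − (-490)·(+0.8)] / -79550 = +0.02162
Flow direction (−∇h) has components (+0.01730 E, -0.02162 N).
Azimuth = atan2(E, N) = atan2(+0.01730, -0.02162) = 141.3° ≈ 141°.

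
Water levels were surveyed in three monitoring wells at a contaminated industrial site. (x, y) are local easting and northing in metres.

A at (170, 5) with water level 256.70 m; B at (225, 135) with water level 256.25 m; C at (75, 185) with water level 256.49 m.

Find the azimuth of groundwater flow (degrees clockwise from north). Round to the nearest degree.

045°

Taking A as reference: B−A = (55, 130, -0.45); C−A = (-95, 180, -0.21).
Solve a·Δx + b·Δy = Δh: det = 55·180 − (-95)·130 = 22250.
∂h/∂x = [(-0.45)·180 − (-0.21)·130] / 22250 = -0.002413
∂h/∂y = [55·(-0.21) − (-95)·(-0.45)] / 22250 = -0.002440
Flow direction (−∇h) has components (+0.002413 E, +0.002440 N).
Azimuth = atan2(E, N) = atan2(+0.002413, +0.002440) = 44.7° ≈ 045°.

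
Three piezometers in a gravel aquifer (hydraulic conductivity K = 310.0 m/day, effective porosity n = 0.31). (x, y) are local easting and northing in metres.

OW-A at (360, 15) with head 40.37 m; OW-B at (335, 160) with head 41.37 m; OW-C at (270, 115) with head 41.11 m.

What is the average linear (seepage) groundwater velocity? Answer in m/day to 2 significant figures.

Taking OW-A as reference: OW-B−OW-A = (-25, 145, +1.00); OW-C−OW-A = (-90, 100, +0.74).
Determinant of the coordinate differences = (-25)·100 − (-90)·145 = 10550.
∂h/∂x = [(+1.00)·100 − (+0.74)·145] / 10550 = -0.0006919
∂h/∂y = [(-25)·(+0.74) − (-90)·(+1.00)] / 10550 = +0.006777
|∇h| = √(-0.0006919² + 0.006777²) = 0.006812
Seepage velocity v = K·i/n = 310.0 × 0.006812 / 0.31 = 6.812 m/day.

6.8 m/day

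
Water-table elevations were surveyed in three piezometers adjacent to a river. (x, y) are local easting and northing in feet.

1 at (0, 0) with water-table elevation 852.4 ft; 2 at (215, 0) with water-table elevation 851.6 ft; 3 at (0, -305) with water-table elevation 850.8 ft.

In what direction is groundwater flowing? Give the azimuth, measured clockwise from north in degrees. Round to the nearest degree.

∂h/∂x = (851.6 − 852.4) / (215 − 0) = -0.003721
∂h/∂y = (850.8 − 852.4) / (-305 − 0) = +0.005246
Flow direction (−∇h) has components (+0.003721 E, -0.005246 N).
Azimuth = atan2(E, N) = atan2(+0.003721, -0.005246) = 144.7° ≈ 145°.

145°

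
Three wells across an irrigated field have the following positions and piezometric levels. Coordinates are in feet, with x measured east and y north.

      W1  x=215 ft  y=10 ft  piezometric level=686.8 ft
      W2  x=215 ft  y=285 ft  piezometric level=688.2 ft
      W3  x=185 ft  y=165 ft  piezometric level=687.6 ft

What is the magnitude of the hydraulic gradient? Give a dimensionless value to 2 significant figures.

Differences from W1: to W2 (Δx, Δy, Δh) = (0, 275, +1.4); to W3 = (-30, 155, +0.8).
Solve a·Δx + b·Δy = Δh: det = 0·155 − (-30)·275 = 8250.
∂h/∂x = [(+1.4)·155 − (+0.8)·275] / 8250 = -0.0003636
∂h/∂y = [0·(+0.8) − (-30)·(+1.4)] / 8250 = +0.005091
|∇h| = √(-0.0003636² + 0.005091²) = 0.005104

0.0051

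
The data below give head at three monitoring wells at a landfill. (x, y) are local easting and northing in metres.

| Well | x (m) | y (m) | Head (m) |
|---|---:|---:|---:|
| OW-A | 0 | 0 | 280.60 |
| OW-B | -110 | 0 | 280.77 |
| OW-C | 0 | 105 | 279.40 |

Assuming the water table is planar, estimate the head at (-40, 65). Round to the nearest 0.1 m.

279.9 m

∂h/∂x = (280.77 − 280.60) / (-110 − 0) = -0.001545
∂h/∂y = (279.40 − 280.60) / (105 − 0) = -0.01143
h(-40, 65) = 280.60 + (-0.001545)·(-40) + (-0.01143)·(65) = 280.60 +0.062 -0.743 = 279.919 m.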